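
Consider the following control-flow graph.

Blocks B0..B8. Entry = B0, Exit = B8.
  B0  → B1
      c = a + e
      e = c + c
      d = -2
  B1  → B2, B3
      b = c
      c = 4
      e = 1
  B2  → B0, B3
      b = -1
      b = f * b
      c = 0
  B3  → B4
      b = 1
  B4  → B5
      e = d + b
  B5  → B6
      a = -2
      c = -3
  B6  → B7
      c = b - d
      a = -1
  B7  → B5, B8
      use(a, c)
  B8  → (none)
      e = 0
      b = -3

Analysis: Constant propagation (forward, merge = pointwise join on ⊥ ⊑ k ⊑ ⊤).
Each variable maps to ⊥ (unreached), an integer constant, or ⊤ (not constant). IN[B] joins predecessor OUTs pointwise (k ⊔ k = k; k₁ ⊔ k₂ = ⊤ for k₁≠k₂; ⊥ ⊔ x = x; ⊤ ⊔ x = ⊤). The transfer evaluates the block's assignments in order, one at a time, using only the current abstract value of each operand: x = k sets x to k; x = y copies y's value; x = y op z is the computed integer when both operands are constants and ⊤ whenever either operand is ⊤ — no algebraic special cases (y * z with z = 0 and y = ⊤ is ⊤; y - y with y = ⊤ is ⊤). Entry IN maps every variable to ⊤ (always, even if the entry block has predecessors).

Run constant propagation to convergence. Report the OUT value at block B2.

Answer: {a: ⊤, b: ⊤, c: 0, d: -2, e: 1, f: ⊤}

Working:
Fixpoint table:
  B0:   IN=(all ⊤)   OUT={d:-2; rest ⊤}
  B1:   IN={d:-2; rest ⊤}   OUT={c:4, d:-2, e:1; rest ⊤}
  B2:   IN={c:4, d:-2, e:1; rest ⊤}   OUT={c:0, d:-2, e:1; rest ⊤}
  B3:   IN={d:-2, e:1; rest ⊤}   OUT={b:1, d:-2, e:1; rest ⊤}
  B4:   IN={b:1, d:-2, e:1; rest ⊤}   OUT={b:1, d:-2, e:-1; rest ⊤}
  B5:   IN={b:1, d:-2, e:-1; rest ⊤}   OUT={a:-2, b:1, c:-3, d:-2, e:-1; rest ⊤}
  B6:   IN={a:-2, b:1, c:-3, d:-2, e:-1; rest ⊤}   OUT={a:-1, b:1, c:3, d:-2, e:-1; rest ⊤}
  B7:   IN={a:-1, b:1, c:3, d:-2, e:-1; rest ⊤}   OUT={a:-1, b:1, c:3, d:-2, e:-1; rest ⊤}
  B8:   IN={a:-1, b:1, c:3, d:-2, e:-1; rest ⊤}   OUT={a:-1, b:-3, c:3, d:-2, e:0; rest ⊤}

Merge at B2: IN[B2] = OUT[B1] = {a: ⊤, b: ⊤, c: 4, d: -2, e: 1, f: ⊤}
Applying B2's transfer function to that IN value gives OUT[B2] (row B2 above).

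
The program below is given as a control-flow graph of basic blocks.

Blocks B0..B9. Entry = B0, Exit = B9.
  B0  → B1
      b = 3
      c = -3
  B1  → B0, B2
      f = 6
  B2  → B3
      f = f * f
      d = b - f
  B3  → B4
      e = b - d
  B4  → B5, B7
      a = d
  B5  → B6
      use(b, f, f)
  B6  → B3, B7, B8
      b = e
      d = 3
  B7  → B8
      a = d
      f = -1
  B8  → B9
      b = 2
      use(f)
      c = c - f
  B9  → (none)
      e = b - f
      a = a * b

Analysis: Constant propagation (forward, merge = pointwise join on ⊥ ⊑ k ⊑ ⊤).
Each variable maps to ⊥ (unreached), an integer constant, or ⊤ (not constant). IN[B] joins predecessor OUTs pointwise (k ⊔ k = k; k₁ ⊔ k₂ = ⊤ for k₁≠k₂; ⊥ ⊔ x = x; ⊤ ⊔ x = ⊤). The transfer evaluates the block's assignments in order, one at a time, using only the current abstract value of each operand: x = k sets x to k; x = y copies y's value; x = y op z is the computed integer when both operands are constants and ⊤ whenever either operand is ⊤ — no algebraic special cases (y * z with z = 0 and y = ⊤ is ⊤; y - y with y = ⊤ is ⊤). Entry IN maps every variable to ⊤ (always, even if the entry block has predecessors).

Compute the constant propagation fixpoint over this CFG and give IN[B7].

Converged values:
  B0: | IN=(all ⊤) | OUT={b:3, c:-3; rest ⊤}
  B1: | IN={b:3, c:-3; rest ⊤} | OUT={b:3, c:-3, f:6; rest ⊤}
  B2: | IN={b:3, c:-3, f:6; rest ⊤} | OUT={b:3, c:-3, d:-33, f:36; rest ⊤}
  B3: | IN={c:-3, f:36; rest ⊤} | OUT={c:-3, f:36; rest ⊤}
  B4: | IN={c:-3, f:36; rest ⊤} | OUT={c:-3, f:36; rest ⊤}
  B5: | IN={c:-3, f:36; rest ⊤} | OUT={c:-3, f:36; rest ⊤}
  B6: | IN={c:-3, f:36; rest ⊤} | OUT={c:-3, d:3, f:36; rest ⊤}
  B7: | IN={c:-3, f:36; rest ⊤} | OUT={c:-3, f:-1; rest ⊤}
  B8: | IN={c:-3; rest ⊤} | OUT={b:2; rest ⊤}
  B9: | IN={b:2; rest ⊤} | OUT={b:2; rest ⊤}

Merge at B7: IN[B7] = OUT[B4] ⊔ OUT[B6] = {a: ⊤, b: ⊤, c: -3, d: ⊤, e: ⊤, f: 36}

Answer: {a: ⊤, b: ⊤, c: -3, d: ⊤, e: ⊤, f: 36}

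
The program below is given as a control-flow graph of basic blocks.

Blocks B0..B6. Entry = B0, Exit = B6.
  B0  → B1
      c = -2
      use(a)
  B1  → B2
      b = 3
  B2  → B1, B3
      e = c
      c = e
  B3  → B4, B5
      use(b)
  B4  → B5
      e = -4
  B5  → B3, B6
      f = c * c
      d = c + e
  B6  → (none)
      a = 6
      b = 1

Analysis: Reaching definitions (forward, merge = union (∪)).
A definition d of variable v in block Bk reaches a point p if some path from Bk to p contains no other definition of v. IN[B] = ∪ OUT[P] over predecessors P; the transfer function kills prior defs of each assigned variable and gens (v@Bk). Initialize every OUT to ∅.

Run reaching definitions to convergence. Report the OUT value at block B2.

Per-block solution:
  B0:   IN={}   OUT={c@B0}
  B1:   IN={b@B1, c@B0, c@B2, e@B2}   OUT={b@B1, c@B0, c@B2, e@B2}
  B2:   IN={b@B1, c@B0, c@B2, e@B2}   OUT={b@B1, c@B2, e@B2}
  B3:   IN={b@B1, c@B2, d@B5, e@B2, e@B4, f@B5}   OUT={b@B1, c@B2, d@B5, e@B2, e@B4, f@B5}
  B4:   IN={b@B1, c@B2, d@B5, e@B2, e@B4, f@B5}   OUT={b@B1, c@B2, d@B5, e@B4, f@B5}
  B5:   IN={b@B1, c@B2, d@B5, e@B2, e@B4, f@B5}   OUT={b@B1, c@B2, d@B5, e@B2, e@B4, f@B5}
  B6:   IN={b@B1, c@B2, d@B5, e@B2, e@B4, f@B5}   OUT={a@B6, b@B6, c@B2, d@B5, e@B2, e@B4, f@B5}

Merge at B2: IN[B2] = OUT[B1] = {b@B1, c@B0, c@B2, e@B2}
Applying B2's transfer function to that IN value gives OUT[B2] (row B2 above).

Answer: {b@B1, c@B2, e@B2}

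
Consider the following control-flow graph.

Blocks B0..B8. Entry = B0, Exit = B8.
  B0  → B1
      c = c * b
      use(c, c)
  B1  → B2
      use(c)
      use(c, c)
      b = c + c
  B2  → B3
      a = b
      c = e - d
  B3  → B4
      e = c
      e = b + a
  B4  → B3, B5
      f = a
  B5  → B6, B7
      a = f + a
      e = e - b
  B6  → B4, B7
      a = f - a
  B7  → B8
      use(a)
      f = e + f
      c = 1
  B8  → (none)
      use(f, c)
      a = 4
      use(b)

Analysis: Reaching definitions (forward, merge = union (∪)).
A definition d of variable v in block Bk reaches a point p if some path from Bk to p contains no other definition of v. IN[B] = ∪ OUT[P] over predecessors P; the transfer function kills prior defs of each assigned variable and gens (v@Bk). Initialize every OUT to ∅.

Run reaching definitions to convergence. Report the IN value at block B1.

Answer: {c@B0}

Derivation:
Fixpoint table:
  B0: | IN={} | OUT={c@B0}
  B1: | IN={c@B0} | OUT={b@B1, c@B0}
  B2: | IN={b@B1, c@B0} | OUT={a@B2, b@B1, c@B2}
  B3: | IN={a@B2, a@B6, b@B1, c@B2, e@B3, e@B5, f@B4} | OUT={a@B2, a@B6, b@B1, c@B2, e@B3, f@B4}
  B4: | IN={a@B2, a@B6, b@B1, c@B2, e@B3, e@B5, f@B4} | OUT={a@B2, a@B6, b@B1, c@B2, e@B3, e@B5, f@B4}
  B5: | IN={a@B2, a@B6, b@B1, c@B2, e@B3, e@B5, f@B4} | OUT={a@B5, b@B1, c@B2, e@B5, f@B4}
  B6: | IN={a@B5, b@B1, c@B2, e@B5, f@B4} | OUT={a@B6, b@B1, c@B2, e@B5, f@B4}
  B7: | IN={a@B5, a@B6, b@B1, c@B2, e@B5, f@B4} | OUT={a@B5, a@B6, b@B1, c@B7, e@B5, f@B7}
  B8: | IN={a@B5, a@B6, b@B1, c@B7, e@B5, f@B7} | OUT={a@B8, b@B1, c@B7, e@B5, f@B7}

Merge at B1: IN[B1] = OUT[B0] = {c@B0}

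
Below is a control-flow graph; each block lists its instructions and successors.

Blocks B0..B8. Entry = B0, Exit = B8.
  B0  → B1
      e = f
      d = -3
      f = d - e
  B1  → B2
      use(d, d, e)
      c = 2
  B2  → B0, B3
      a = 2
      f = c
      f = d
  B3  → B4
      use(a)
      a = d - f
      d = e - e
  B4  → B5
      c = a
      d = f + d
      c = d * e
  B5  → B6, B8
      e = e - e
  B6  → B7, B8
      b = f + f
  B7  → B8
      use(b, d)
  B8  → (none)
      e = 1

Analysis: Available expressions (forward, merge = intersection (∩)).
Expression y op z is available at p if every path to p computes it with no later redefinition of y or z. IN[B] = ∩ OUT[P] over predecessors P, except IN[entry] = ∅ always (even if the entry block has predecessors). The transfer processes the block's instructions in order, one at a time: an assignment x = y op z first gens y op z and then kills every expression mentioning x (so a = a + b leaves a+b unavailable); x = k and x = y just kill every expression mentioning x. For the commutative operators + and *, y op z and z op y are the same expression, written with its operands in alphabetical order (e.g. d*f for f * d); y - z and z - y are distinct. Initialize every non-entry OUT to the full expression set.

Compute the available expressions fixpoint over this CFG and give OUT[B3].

Answer: {e-e}

Derivation:
Converged values:
  B0:  IN={}  OUT={d-e}
  B1:  IN={d-e}  OUT={d-e}
  B2:  IN={d-e}  OUT={d-e}
  B3:  IN={d-e}  OUT={e-e}
  B4:  IN={e-e}  OUT={d*e, e-e}
  B5:  IN={d*e, e-e}  OUT={}
  B6:  IN={}  OUT={f+f}
  B7:  IN={f+f}  OUT={f+f}
  B8:  IN={}  OUT={}

Merge at B3: IN[B3] = OUT[B2] = {d-e}
Applying B3's transfer function to that IN value gives OUT[B3] (row B3 above).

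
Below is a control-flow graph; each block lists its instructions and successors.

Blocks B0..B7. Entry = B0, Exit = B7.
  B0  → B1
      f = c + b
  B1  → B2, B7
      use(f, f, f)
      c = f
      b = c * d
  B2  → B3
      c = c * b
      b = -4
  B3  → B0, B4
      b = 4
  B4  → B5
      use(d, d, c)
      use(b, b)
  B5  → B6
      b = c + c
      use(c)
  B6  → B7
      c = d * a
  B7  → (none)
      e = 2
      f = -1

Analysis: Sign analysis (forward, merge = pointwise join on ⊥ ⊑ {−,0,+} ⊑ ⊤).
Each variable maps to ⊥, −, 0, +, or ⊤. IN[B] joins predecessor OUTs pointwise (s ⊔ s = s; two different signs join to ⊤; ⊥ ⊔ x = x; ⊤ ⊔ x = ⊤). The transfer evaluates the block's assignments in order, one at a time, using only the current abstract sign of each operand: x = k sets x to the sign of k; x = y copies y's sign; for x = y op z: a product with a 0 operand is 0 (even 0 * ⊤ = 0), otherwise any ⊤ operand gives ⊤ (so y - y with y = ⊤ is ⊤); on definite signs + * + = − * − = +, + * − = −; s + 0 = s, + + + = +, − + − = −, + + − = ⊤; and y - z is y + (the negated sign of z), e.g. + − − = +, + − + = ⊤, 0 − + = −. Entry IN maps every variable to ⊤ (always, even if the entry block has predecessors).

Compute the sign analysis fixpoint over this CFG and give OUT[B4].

Fixpoint table:
  B0:   IN=(all ⊤)   OUT=(all ⊤)
  B1:   IN=(all ⊤)   OUT=(all ⊤)
  B2:   IN=(all ⊤)   OUT={b:-; rest ⊤}
  B3:   IN={b:-; rest ⊤}   OUT={b:+; rest ⊤}
  B4:   IN={b:+; rest ⊤}   OUT={b:+; rest ⊤}
  B5:   IN={b:+; rest ⊤}   OUT=(all ⊤)
  B6:   IN=(all ⊤)   OUT=(all ⊤)
  B7:   IN=(all ⊤)   OUT={e:+, f:-; rest ⊤}

Merge at B4: IN[B4] = OUT[B3] = {a: ⊤, b: +, c: ⊤, d: ⊤, e: ⊤, f: ⊤}
Applying B4's transfer function to that IN value gives OUT[B4] (row B4 above).

Answer: {a: ⊤, b: +, c: ⊤, d: ⊤, e: ⊤, f: ⊤}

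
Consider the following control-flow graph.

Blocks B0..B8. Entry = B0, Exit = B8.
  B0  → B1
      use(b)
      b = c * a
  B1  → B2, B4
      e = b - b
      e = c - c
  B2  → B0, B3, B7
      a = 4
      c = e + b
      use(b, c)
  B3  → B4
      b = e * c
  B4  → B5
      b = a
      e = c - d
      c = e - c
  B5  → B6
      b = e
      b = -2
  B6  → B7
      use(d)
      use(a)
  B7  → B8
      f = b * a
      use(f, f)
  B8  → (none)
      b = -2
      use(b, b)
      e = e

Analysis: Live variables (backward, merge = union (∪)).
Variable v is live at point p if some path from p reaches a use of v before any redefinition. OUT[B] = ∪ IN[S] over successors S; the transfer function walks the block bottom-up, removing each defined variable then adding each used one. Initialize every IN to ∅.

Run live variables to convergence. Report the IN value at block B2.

Fixpoint table:
  B0:  IN={a, b, c, d}  OUT={a, b, c, d}
  B1:  IN={a, b, c, d}  OUT={a, b, c, d, e}
  B2:  IN={b, d, e}  OUT={a, b, c, d, e}
  B3:  IN={a, c, d, e}  OUT={a, c, d}
  B4:  IN={a, c, d}  OUT={a, d, e}
  B5:  IN={a, d, e}  OUT={a, b, d, e}
  B6:  IN={a, b, d, e}  OUT={a, b, e}
  B7:  IN={a, b, e}  OUT={e}
  B8:  IN={e}  OUT={}

Merge at B2: OUT[B2] = IN[B0] ⊔ IN[B3] ⊔ IN[B7] = {a, b, c, d, e}
Applying B2's transfer function to that OUT value gives IN[B2] (row B2 above).

Answer: {b, d, e}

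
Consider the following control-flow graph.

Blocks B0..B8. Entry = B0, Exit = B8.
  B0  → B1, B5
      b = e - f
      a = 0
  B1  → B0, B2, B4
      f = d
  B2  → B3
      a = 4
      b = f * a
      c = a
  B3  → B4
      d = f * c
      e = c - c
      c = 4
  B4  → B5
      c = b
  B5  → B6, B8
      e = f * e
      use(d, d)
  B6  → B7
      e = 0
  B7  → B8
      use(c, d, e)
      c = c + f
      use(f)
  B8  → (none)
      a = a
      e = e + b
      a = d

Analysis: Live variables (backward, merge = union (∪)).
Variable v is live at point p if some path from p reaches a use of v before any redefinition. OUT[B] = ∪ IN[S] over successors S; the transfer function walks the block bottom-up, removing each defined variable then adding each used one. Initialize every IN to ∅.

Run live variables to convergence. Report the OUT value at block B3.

Per-block solution:
  B0:  IN={c, d, e, f}  OUT={a, b, c, d, e, f}
  B1:  IN={a, b, c, d, e}  OUT={a, b, c, d, e, f}
  B2:  IN={f}  OUT={a, b, c, f}
  B3:  IN={a, b, c, f}  OUT={a, b, d, e, f}
  B4:  IN={a, b, d, e, f}  OUT={a, b, c, d, e, f}
  B5:  IN={a, b, c, d, e, f}  OUT={a, b, c, d, e, f}
  B6:  IN={a, b, c, d, f}  OUT={a, b, c, d, e, f}
  B7:  IN={a, b, c, d, e, f}  OUT={a, b, d, e}
  B8:  IN={a, b, d, e}  OUT={}

Merge at B3: OUT[B3] = IN[B4] = {a, b, d, e, f}

Answer: {a, b, d, e, f}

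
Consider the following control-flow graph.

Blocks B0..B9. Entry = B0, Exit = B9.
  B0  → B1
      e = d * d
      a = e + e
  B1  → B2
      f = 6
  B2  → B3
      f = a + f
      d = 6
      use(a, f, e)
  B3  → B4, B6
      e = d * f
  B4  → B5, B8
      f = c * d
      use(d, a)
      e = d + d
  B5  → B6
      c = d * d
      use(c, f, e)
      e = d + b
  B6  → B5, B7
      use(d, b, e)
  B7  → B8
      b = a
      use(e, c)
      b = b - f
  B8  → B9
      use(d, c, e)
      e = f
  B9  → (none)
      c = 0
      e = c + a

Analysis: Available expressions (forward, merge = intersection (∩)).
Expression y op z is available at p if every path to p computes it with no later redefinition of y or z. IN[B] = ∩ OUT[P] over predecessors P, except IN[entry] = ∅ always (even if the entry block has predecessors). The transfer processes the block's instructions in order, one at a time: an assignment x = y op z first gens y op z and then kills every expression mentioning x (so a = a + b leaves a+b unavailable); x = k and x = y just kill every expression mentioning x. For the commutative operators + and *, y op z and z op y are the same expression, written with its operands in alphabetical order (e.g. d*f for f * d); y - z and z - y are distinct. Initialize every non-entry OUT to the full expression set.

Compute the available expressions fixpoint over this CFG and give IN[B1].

Converged values:
  B0:   IN={}   OUT={d*d, e+e}
  B1:   IN={d*d, e+e}   OUT={d*d, e+e}
  B2:   IN={d*d, e+e}   OUT={e+e}
  B3:   IN={e+e}   OUT={d*f}
  B4:   IN={d*f}   OUT={c*d, d+d}
  B5:   IN={}   OUT={b+d, d*d}
  B6:   IN={}   OUT={}
  B7:   IN={}   OUT={}
  B8:   IN={}   OUT={}
  B9:   IN={}   OUT={a+c}

Merge at B1: IN[B1] = OUT[B0] = {d*d, e+e}

Answer: {d*d, e+e}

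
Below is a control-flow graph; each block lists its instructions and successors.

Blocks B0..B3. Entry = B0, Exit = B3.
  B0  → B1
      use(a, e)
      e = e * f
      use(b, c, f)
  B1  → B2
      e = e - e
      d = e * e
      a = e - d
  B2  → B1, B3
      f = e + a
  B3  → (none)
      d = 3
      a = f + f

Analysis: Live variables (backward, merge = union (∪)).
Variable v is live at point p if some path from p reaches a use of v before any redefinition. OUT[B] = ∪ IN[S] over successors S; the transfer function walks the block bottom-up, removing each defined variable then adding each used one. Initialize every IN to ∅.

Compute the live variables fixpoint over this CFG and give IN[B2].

Fixpoint table:
  B0:   IN={a, b, c, e, f}   OUT={e}
  B1:   IN={e}   OUT={a, e}
  B2:   IN={a, e}   OUT={e, f}
  B3:   IN={f}   OUT={}

Merge at B2: OUT[B2] = IN[B1] ⊔ IN[B3] = {e, f}
Applying B2's transfer function to that OUT value gives IN[B2] (row B2 above).

Answer: {a, e}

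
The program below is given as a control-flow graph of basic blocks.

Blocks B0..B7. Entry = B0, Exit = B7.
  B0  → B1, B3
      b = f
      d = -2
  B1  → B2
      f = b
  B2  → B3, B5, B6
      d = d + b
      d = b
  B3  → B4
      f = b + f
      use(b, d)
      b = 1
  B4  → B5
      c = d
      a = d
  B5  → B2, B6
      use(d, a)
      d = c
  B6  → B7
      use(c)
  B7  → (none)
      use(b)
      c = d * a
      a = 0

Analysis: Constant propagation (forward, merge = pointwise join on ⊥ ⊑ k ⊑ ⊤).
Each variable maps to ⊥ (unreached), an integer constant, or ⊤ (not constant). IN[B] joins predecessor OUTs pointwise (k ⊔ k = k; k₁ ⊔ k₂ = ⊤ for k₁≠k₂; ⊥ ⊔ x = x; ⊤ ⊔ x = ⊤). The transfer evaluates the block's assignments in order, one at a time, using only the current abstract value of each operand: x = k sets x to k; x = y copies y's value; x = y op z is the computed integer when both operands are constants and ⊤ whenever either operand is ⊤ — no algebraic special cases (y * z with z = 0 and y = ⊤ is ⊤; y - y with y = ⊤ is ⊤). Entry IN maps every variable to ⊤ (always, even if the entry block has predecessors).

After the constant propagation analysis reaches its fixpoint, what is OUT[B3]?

Fixpoint table:
  B0:  IN=(all ⊤)  OUT={d:-2; rest ⊤}
  B1:  IN={d:-2; rest ⊤}  OUT={d:-2; rest ⊤}
  B2:  IN=(all ⊤)  OUT=(all ⊤)
  B3:  IN=(all ⊤)  OUT={b:1; rest ⊤}
  B4:  IN={b:1; rest ⊤}  OUT={b:1; rest ⊤}
  B5:  IN=(all ⊤)  OUT=(all ⊤)
  B6:  IN=(all ⊤)  OUT=(all ⊤)
  B7:  IN=(all ⊤)  OUT={a:0; rest ⊤}

Merge at B3: IN[B3] = OUT[B0] ⊔ OUT[B2] = {a: ⊤, b: ⊤, c: ⊤, d: ⊤, e: ⊤, f: ⊤}
Applying B3's transfer function to that IN value gives OUT[B3] (row B3 above).

Answer: {a: ⊤, b: 1, c: ⊤, d: ⊤, e: ⊤, f: ⊤}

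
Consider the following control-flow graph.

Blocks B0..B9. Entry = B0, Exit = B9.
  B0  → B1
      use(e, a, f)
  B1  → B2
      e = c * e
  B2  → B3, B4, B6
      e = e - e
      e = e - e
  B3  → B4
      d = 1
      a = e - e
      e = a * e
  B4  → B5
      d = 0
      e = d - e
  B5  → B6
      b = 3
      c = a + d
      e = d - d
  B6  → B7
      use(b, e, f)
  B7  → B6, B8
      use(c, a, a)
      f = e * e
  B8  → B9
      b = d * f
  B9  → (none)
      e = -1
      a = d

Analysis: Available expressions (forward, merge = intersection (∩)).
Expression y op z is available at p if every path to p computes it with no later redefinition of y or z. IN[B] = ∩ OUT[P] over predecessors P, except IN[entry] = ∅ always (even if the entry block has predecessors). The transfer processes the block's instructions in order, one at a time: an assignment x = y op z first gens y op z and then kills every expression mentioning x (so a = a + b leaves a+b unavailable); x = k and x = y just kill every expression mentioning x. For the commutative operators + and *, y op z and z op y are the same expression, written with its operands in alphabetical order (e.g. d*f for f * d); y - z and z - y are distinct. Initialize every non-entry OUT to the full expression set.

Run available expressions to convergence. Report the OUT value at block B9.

Answer: {d*f}

Working:
Fixpoint table:
  B0:  IN={}  OUT={}
  B1:  IN={}  OUT={}
  B2:  IN={}  OUT={}
  B3:  IN={}  OUT={}
  B4:  IN={}  OUT={}
  B5:  IN={}  OUT={a+d, d-d}
  B6:  IN={}  OUT={}
  B7:  IN={}  OUT={e*e}
  B8:  IN={e*e}  OUT={d*f, e*e}
  B9:  IN={d*f, e*e}  OUT={d*f}

Merge at B9: IN[B9] = OUT[B8] = {d*f, e*e}
Applying B9's transfer function to that IN value gives OUT[B9] (row B9 above).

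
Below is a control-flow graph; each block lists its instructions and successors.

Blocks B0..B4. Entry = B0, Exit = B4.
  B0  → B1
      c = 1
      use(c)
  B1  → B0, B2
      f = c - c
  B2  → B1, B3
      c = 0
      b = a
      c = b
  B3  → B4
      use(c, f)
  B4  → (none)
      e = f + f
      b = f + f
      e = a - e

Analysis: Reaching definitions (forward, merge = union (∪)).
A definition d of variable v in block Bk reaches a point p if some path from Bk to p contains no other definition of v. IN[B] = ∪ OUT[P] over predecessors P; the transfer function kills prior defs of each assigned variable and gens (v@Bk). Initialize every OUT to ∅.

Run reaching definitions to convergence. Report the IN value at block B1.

Answer: {b@B2, c@B0, c@B2, f@B1}

Working:
Converged values:
  B0: | IN={b@B2, c@B0, c@B2, f@B1} | OUT={b@B2, c@B0, f@B1}
  B1: | IN={b@B2, c@B0, c@B2, f@B1} | OUT={b@B2, c@B0, c@B2, f@B1}
  B2: | IN={b@B2, c@B0, c@B2, f@B1} | OUT={b@B2, c@B2, f@B1}
  B3: | IN={b@B2, c@B2, f@B1} | OUT={b@B2, c@B2, f@B1}
  B4: | IN={b@B2, c@B2, f@B1} | OUT={b@B4, c@B2, e@B4, f@B1}

Merge at B1: IN[B1] = OUT[B0] ⊔ OUT[B2] = {b@B2, c@B0, c@B2, f@B1}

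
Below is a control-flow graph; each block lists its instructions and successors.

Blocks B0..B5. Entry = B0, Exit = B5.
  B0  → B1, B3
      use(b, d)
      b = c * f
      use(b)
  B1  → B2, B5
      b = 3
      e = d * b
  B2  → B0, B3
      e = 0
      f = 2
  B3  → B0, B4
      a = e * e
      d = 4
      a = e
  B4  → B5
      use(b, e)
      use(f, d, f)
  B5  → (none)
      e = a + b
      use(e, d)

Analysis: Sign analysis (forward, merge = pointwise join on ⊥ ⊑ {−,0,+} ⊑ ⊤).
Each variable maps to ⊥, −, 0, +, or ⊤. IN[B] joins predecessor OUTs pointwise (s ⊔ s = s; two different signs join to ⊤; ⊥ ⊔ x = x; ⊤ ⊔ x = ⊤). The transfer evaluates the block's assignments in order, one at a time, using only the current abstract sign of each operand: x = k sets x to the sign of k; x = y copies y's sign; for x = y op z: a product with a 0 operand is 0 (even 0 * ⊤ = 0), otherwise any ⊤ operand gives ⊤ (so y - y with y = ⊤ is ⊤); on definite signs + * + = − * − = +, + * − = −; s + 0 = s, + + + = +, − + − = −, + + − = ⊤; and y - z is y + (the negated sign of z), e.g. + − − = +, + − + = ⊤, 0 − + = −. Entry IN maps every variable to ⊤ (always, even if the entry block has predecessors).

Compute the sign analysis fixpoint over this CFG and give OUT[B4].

Answer: {a: ⊤, b: ⊤, c: ⊤, d: +, e: ⊤, f: ⊤}

Derivation:
Fixpoint table:
  B0:  IN=(all ⊤)  OUT=(all ⊤)
  B1:  IN=(all ⊤)  OUT={b:+; rest ⊤}
  B2:  IN={b:+; rest ⊤}  OUT={b:+, e:0, f:+; rest ⊤}
  B3:  IN=(all ⊤)  OUT={d:+; rest ⊤}
  B4:  IN={d:+; rest ⊤}  OUT={d:+; rest ⊤}
  B5:  IN=(all ⊤)  OUT=(all ⊤)

Merge at B4: IN[B4] = OUT[B3] = {a: ⊤, b: ⊤, c: ⊤, d: +, e: ⊤, f: ⊤}
Applying B4's transfer function to that IN value gives OUT[B4] (row B4 above).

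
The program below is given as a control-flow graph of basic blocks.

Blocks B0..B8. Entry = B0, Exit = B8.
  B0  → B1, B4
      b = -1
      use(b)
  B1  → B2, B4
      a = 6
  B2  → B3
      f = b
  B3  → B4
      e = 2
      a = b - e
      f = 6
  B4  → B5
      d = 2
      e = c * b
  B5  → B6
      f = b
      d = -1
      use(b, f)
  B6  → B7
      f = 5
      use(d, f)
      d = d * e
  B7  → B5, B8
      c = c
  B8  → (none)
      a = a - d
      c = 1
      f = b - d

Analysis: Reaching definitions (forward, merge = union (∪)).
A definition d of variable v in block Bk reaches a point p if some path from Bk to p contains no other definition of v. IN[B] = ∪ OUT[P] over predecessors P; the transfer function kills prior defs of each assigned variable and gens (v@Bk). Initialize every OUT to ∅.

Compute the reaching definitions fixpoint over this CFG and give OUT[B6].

Answer: {a@B1, a@B3, b@B0, c@B7, d@B6, e@B4, f@B6}

Working:
Per-block solution:
  B0: | IN={} | OUT={b@B0}
  B1: | IN={b@B0} | OUT={a@B1, b@B0}
  B2: | IN={a@B1, b@B0} | OUT={a@B1, b@B0, f@B2}
  B3: | IN={a@B1, b@B0, f@B2} | OUT={a@B3, b@B0, e@B3, f@B3}
  B4: | IN={a@B1, a@B3, b@B0, e@B3, f@B3} | OUT={a@B1, a@B3, b@B0, d@B4, e@B4, f@B3}
  B5: | IN={a@B1, a@B3, b@B0, c@B7, d@B4, d@B6, e@B4, f@B3, f@B6} | OUT={a@B1, a@B3, b@B0, c@B7, d@B5, e@B4, f@B5}
  B6: | IN={a@B1, a@B3, b@B0, c@B7, d@B5, e@B4, f@B5} | OUT={a@B1, a@B3, b@B0, c@B7, d@B6, e@B4, f@B6}
  B7: | IN={a@B1, a@B3, b@B0, c@B7, d@B6, e@B4, f@B6} | OUT={a@B1, a@B3, b@B0, c@B7, d@B6, e@B4, f@B6}
  B8: | IN={a@B1, a@B3, b@B0, c@B7, d@B6, e@B4, f@B6} | OUT={a@B8, b@B0, c@B8, d@B6, e@B4, f@B8}

Merge at B6: IN[B6] = OUT[B5] = {a@B1, a@B3, b@B0, c@B7, d@B5, e@B4, f@B5}
Applying B6's transfer function to that IN value gives OUT[B6] (row B6 above).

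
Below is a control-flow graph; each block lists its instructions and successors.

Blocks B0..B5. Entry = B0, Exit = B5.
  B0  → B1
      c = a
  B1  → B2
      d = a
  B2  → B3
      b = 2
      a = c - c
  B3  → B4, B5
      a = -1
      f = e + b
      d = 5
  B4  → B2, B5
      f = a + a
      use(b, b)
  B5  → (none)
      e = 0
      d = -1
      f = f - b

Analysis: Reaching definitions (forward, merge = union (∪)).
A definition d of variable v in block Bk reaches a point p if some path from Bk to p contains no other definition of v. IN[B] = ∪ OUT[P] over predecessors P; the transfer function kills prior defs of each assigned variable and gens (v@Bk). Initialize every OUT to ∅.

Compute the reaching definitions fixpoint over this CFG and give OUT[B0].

Fixpoint table:
  B0: | IN={} | OUT={c@B0}
  B1: | IN={c@B0} | OUT={c@B0, d@B1}
  B2: | IN={a@B3, b@B2, c@B0, d@B1, d@B3, f@B4} | OUT={a@B2, b@B2, c@B0, d@B1, d@B3, f@B4}
  B3: | IN={a@B2, b@B2, c@B0, d@B1, d@B3, f@B4} | OUT={a@B3, b@B2, c@B0, d@B3, f@B3}
  B4: | IN={a@B3, b@B2, c@B0, d@B3, f@B3} | OUT={a@B3, b@B2, c@B0, d@B3, f@B4}
  B5: | IN={a@B3, b@B2, c@B0, d@B3, f@B3, f@B4} | OUT={a@B3, b@B2, c@B0, d@B5, e@B5, f@B5}

B0 is the boundary node: IN[B0] = {}
Applying B0's transfer function to that IN value gives OUT[B0] (row B0 above).

Answer: {c@B0}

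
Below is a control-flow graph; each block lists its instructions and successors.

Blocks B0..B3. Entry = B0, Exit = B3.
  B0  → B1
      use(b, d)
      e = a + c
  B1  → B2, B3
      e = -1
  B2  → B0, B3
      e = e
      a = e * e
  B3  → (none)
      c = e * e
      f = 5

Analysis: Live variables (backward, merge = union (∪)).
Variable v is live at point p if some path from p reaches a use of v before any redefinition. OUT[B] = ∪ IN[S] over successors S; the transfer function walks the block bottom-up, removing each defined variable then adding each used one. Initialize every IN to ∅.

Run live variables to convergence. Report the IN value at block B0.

Answer: {a, b, c, d}

Derivation:
Per-block solution:
  B0:   IN={a, b, c, d}   OUT={b, c, d}
  B1:   IN={b, c, d}   OUT={b, c, d, e}
  B2:   IN={b, c, d, e}   OUT={a, b, c, d, e}
  B3:   IN={e}   OUT={}

Merge at B0: OUT[B0] = IN[B1] = {b, c, d}
Applying B0's transfer function to that OUT value gives IN[B0] (row B0 above).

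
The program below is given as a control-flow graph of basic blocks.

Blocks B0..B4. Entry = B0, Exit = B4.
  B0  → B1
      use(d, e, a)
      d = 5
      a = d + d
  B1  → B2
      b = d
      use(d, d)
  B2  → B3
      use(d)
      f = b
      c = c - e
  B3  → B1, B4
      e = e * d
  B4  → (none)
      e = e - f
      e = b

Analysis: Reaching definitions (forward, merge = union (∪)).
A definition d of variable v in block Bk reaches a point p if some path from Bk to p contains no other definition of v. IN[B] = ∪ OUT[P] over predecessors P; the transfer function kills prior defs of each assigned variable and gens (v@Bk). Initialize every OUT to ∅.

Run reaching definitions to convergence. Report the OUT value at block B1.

Fixpoint table:
  B0: | IN={} | OUT={a@B0, d@B0}
  B1: | IN={a@B0, b@B1, c@B2, d@B0, e@B3, f@B2} | OUT={a@B0, b@B1, c@B2, d@B0, e@B3, f@B2}
  B2: | IN={a@B0, b@B1, c@B2, d@B0, e@B3, f@B2} | OUT={a@B0, b@B1, c@B2, d@B0, e@B3, f@B2}
  B3: | IN={a@B0, b@B1, c@B2, d@B0, e@B3, f@B2} | OUT={a@B0, b@B1, c@B2, d@B0, e@B3, f@B2}
  B4: | IN={a@B0, b@B1, c@B2, d@B0, e@B3, f@B2} | OUT={a@B0, b@B1, c@B2, d@B0, e@B4, f@B2}

Merge at B1: IN[B1] = OUT[B0] ⊔ OUT[B3] = {a@B0, b@B1, c@B2, d@B0, e@B3, f@B2}
Applying B1's transfer function to that IN value gives OUT[B1] (row B1 above).

Answer: {a@B0, b@B1, c@B2, d@B0, e@B3, f@B2}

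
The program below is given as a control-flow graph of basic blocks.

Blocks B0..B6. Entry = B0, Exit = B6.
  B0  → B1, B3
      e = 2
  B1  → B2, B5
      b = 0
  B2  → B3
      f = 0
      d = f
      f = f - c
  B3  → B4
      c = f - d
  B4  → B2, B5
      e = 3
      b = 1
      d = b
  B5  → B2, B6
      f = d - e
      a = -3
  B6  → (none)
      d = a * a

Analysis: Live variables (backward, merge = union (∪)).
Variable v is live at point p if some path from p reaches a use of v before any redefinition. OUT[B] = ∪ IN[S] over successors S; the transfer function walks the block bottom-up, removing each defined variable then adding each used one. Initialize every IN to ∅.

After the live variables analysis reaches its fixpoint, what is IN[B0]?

Answer: {c, d, f}

Derivation:
Converged values:
  B0:   IN={c, d, f}   OUT={c, d, e, f}
  B1:   IN={c, d, e}   OUT={c, d, e}
  B2:   IN={c}   OUT={d, f}
  B3:   IN={d, f}   OUT={c}
  B4:   IN={c}   OUT={c, d, e}
  B5:   IN={c, d, e}   OUT={a, c}
  B6:   IN={a}   OUT={}

Merge at B0: OUT[B0] = IN[B1] ⊔ IN[B3] = {c, d, e, f}
Applying B0's transfer function to that OUT value gives IN[B0] (row B0 above).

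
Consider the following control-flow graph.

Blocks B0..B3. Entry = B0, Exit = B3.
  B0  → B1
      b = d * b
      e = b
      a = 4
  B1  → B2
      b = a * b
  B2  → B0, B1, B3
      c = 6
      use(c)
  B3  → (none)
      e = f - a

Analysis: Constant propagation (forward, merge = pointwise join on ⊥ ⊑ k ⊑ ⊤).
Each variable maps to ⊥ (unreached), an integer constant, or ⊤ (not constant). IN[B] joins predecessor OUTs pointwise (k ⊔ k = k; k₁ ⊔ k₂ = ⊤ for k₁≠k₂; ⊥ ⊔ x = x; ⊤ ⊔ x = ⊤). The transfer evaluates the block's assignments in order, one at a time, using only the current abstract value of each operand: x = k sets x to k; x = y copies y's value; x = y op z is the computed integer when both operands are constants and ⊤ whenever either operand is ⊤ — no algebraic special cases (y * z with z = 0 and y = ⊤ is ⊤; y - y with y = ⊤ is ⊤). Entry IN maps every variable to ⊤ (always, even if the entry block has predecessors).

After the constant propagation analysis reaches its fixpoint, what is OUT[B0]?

Answer: {a: 4, b: ⊤, c: ⊤, d: ⊤, e: ⊤, f: ⊤}

Trace:
Fixpoint table:
  B0:  IN=(all ⊤)  OUT={a:4; rest ⊤}
  B1:  IN={a:4; rest ⊤}  OUT={a:4; rest ⊤}
  B2:  IN={a:4; rest ⊤}  OUT={a:4, c:6; rest ⊤}
  B3:  IN={a:4, c:6; rest ⊤}  OUT={a:4, c:6; rest ⊤}

Merge at B0 (entry node, so the boundary value (all ⊤) is joined with the incoming edge(s)): IN[B0] = (all ⊤) ⊔ OUT[B2] = {a: ⊤, b: ⊤, c: ⊤, d: ⊤, e: ⊤, f: ⊤}
Applying B0's transfer function to that IN value gives OUT[B0] (row B0 above).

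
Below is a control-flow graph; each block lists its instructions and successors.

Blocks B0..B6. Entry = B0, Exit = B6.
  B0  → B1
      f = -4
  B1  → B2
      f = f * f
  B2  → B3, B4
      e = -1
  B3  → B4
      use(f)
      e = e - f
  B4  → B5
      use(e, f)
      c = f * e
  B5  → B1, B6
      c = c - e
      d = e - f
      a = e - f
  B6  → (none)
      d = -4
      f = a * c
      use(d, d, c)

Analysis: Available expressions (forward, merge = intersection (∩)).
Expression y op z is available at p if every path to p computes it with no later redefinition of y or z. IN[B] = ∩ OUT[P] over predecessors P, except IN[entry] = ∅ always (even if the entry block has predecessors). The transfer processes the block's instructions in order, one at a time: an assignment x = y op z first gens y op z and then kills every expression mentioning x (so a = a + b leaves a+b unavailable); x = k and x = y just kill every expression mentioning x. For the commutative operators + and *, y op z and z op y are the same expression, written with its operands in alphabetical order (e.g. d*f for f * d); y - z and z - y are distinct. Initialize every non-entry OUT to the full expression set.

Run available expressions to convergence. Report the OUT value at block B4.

Answer: {e*f}

Trace:
Converged values:
  B0: | IN={} | OUT={}
  B1: | IN={} | OUT={}
  B2: | IN={} | OUT={}
  B3: | IN={} | OUT={}
  B4: | IN={} | OUT={e*f}
  B5: | IN={e*f} | OUT={e*f, e-f}
  B6: | IN={e*f, e-f} | OUT={a*c}

Merge at B4: IN[B4] = OUT[B2] ∩ OUT[B3] = {}
Applying B4's transfer function to that IN value gives OUT[B4] (row B4 above).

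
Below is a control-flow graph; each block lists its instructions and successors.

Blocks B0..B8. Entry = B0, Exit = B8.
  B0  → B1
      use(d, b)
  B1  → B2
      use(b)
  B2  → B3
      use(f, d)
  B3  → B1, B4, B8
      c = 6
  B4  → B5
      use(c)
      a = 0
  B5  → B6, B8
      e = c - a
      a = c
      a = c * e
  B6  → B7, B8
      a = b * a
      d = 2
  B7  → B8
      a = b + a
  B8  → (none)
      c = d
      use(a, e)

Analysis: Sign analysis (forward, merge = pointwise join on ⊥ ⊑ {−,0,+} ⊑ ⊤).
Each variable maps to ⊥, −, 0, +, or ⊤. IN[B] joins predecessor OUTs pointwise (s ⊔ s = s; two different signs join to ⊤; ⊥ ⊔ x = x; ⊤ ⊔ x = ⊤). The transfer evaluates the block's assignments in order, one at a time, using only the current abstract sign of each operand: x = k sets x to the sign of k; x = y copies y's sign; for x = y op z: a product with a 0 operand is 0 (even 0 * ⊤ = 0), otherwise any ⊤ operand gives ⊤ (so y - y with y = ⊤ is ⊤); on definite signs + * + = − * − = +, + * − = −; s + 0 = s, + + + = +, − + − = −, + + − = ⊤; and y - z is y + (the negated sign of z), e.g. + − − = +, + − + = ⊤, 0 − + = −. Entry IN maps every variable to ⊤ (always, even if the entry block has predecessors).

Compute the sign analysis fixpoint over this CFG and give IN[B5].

Answer: {a: 0, b: ⊤, c: +, d: ⊤, e: ⊤, f: ⊤}

Trace:
Fixpoint table:
  B0:  IN=(all ⊤)  OUT=(all ⊤)
  B1:  IN=(all ⊤)  OUT=(all ⊤)
  B2:  IN=(all ⊤)  OUT=(all ⊤)
  B3:  IN=(all ⊤)  OUT={c:+; rest ⊤}
  B4:  IN={c:+; rest ⊤}  OUT={a:0, c:+; rest ⊤}
  B5:  IN={a:0, c:+; rest ⊤}  OUT={a:+, c:+, e:+; rest ⊤}
  B6:  IN={a:+, c:+, e:+; rest ⊤}  OUT={c:+, d:+, e:+; rest ⊤}
  B7:  IN={c:+, d:+, e:+; rest ⊤}  OUT={c:+, d:+, e:+; rest ⊤}
  B8:  IN={c:+; rest ⊤}  OUT=(all ⊤)

Merge at B5: IN[B5] = OUT[B4] = {a: 0, b: ⊤, c: +, d: ⊤, e: ⊤, f: ⊤}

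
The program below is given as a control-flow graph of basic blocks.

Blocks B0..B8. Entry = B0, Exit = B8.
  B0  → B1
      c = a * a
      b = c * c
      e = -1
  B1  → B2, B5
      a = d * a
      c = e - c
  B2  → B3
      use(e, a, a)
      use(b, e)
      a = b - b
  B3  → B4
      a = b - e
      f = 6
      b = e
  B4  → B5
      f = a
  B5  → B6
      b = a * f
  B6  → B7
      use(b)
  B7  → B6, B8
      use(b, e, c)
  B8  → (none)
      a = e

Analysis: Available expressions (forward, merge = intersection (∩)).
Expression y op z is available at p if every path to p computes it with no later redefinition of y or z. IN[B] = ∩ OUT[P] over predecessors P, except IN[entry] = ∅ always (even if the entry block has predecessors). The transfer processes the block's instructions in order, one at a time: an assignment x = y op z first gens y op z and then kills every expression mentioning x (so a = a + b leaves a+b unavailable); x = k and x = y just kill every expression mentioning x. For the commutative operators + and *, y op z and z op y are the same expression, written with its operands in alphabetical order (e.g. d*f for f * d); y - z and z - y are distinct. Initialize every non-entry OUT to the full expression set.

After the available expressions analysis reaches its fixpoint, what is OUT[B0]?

Converged values:
  B0:   IN={}   OUT={a*a, c*c}
  B1:   IN={a*a, c*c}   OUT={}
  B2:   IN={}   OUT={b-b}
  B3:   IN={b-b}   OUT={}
  B4:   IN={}   OUT={}
  B5:   IN={}   OUT={a*f}
  B6:   IN={a*f}   OUT={a*f}
  B7:   IN={a*f}   OUT={a*f}
  B8:   IN={a*f}   OUT={}

B0 is the boundary node: IN[B0] = {}
Applying B0's transfer function to that IN value gives OUT[B0] (row B0 above).

Answer: {a*a, c*c}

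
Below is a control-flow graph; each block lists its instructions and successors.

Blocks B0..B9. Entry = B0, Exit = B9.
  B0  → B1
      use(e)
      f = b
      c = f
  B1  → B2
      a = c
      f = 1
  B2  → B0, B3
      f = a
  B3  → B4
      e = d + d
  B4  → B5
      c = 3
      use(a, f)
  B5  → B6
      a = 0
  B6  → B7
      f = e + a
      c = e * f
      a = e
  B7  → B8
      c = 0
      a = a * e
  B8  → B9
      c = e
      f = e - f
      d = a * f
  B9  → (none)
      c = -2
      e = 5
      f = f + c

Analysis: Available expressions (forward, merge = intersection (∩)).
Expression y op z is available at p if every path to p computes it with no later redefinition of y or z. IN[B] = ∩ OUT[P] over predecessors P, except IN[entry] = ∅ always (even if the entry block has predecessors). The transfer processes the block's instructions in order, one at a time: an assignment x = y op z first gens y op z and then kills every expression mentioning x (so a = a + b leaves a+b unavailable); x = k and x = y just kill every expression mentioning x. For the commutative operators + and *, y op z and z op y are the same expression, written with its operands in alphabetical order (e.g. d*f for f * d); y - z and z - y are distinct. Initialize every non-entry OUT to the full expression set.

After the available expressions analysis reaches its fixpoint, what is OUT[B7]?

Converged values:
  B0: | IN={} | OUT={}
  B1: | IN={} | OUT={}
  B2: | IN={} | OUT={}
  B3: | IN={} | OUT={d+d}
  B4: | IN={d+d} | OUT={d+d}
  B5: | IN={d+d} | OUT={d+d}
  B6: | IN={d+d} | OUT={d+d, e*f}
  B7: | IN={d+d, e*f} | OUT={d+d, e*f}
  B8: | IN={d+d, e*f} | OUT={a*f}
  B9: | IN={a*f} | OUT={}

Merge at B7: IN[B7] = OUT[B6] = {d+d, e*f}
Applying B7's transfer function to that IN value gives OUT[B7] (row B7 above).

Answer: {d+d, e*f}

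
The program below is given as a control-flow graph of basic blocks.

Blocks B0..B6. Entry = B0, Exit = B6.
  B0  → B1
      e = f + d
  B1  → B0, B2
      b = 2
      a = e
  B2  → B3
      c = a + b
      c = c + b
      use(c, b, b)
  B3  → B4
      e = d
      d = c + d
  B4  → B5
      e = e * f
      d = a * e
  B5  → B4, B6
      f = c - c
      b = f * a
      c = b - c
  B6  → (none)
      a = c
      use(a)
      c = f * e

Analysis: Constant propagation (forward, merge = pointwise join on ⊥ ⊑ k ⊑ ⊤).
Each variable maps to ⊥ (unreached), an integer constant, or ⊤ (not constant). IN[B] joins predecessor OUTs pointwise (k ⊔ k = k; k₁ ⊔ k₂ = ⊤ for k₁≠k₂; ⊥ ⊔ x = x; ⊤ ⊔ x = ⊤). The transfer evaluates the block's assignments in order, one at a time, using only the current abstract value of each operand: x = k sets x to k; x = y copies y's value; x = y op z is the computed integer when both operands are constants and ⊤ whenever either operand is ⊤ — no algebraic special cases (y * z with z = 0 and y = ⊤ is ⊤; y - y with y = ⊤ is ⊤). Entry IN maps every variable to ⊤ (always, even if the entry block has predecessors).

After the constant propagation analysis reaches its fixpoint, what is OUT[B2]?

Converged values:
  B0:  IN=(all ⊤)  OUT=(all ⊤)
  B1:  IN=(all ⊤)  OUT={b:2; rest ⊤}
  B2:  IN={b:2; rest ⊤}  OUT={b:2; rest ⊤}
  B3:  IN={b:2; rest ⊤}  OUT={b:2; rest ⊤}
  B4:  IN=(all ⊤)  OUT=(all ⊤)
  B5:  IN=(all ⊤)  OUT=(all ⊤)
  B6:  IN=(all ⊤)  OUT=(all ⊤)

Merge at B2: IN[B2] = OUT[B1] = {a: ⊤, b: 2, c: ⊤, d: ⊤, e: ⊤, f: ⊤}
Applying B2's transfer function to that IN value gives OUT[B2] (row B2 above).

Answer: {a: ⊤, b: 2, c: ⊤, d: ⊤, e: ⊤, f: ⊤}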